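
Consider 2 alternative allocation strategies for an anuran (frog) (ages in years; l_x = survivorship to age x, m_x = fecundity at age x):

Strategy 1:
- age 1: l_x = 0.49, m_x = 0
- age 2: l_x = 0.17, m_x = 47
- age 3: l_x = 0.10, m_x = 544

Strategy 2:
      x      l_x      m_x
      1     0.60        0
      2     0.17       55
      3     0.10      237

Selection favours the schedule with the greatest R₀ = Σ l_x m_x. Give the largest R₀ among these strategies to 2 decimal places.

Strategy 1: R₀ = 0.49×0 + 0.17×47 + 0.10×544 = 62.3900
Strategy 2: R₀ = 0.60×0 + 0.17×55 + 0.10×237 = 33.0500
Highest R₀: strategy 1 with 62.3900.

62.39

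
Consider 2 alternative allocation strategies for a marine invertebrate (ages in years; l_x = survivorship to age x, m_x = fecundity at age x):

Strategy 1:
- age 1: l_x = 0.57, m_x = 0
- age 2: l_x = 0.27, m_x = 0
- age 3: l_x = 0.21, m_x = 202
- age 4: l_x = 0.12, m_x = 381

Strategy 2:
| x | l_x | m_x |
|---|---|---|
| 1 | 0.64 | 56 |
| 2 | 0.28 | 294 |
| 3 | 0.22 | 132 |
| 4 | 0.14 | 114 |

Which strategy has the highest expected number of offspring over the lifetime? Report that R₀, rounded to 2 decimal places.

163.16

Strategy 1: R₀ = 0.57×0 + 0.27×0 + 0.21×202 + 0.12×381 = 88.1400
Strategy 2: R₀ = 0.64×56 + 0.28×294 + 0.22×132 + 0.14×114 = 163.1600
Highest R₀: strategy 2 with 163.1600.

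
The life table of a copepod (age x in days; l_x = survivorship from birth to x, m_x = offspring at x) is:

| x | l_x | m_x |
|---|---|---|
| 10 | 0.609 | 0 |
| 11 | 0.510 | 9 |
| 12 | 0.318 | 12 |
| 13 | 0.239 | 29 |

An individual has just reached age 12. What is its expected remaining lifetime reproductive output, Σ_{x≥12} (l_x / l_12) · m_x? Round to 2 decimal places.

l_12 = 0.318. Conditional survival from age 12 to x is l_x / l_12.
  x=12: (0.318/0.318) × 12 = 12.0000
  x=13: (0.239/0.318) × 29 = 21.7956
Sum = 12.0000 + 21.7956 = 33.7956

33.80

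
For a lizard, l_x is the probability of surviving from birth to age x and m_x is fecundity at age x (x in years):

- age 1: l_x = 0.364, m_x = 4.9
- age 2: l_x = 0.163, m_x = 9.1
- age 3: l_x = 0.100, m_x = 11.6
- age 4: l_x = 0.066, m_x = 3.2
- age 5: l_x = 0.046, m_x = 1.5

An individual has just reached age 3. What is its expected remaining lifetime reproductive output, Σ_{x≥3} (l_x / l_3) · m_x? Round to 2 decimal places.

14.40

l_3 = 0.100. Conditional survival from age 3 to x is l_x / l_3.
  x=3: (0.100/0.100) × 11.6 = 11.6000
  x=4: (0.066/0.100) × 3.2 = 2.1120
  x=5: (0.046/0.100) × 1.5 = 0.6900
Sum = 11.6000 + 2.1120 + 0.6900 = 14.4020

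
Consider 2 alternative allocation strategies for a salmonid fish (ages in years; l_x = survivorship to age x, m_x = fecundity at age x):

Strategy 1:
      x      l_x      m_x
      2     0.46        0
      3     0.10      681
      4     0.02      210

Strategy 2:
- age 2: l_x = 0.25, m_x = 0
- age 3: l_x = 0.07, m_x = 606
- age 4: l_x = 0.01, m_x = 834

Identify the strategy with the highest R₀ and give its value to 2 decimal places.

Strategy 1: R₀ = 0.46×0 + 0.10×681 + 0.02×210 = 72.3000
Strategy 2: R₀ = 0.25×0 + 0.07×606 + 0.01×834 = 50.7600
Highest R₀: strategy 1 with 72.3000.

72.30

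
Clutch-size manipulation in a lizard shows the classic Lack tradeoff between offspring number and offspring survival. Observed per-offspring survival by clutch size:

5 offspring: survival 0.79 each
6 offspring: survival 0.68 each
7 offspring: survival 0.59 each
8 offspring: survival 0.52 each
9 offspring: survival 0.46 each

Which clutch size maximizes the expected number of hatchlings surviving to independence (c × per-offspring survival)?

8

Expected hatchlings surviving to independence = c × s(c):
  c=5: 5 × 0.79 = 3.950
  c=6: 6 × 0.68 = 4.080
  c=7: 7 × 0.59 = 4.130
  c=8: 8 × 0.52 = 4.160
  c=9: 9 × 0.46 = 4.140
Maximum at c = 8 (4.160 hatchlings surviving to independence).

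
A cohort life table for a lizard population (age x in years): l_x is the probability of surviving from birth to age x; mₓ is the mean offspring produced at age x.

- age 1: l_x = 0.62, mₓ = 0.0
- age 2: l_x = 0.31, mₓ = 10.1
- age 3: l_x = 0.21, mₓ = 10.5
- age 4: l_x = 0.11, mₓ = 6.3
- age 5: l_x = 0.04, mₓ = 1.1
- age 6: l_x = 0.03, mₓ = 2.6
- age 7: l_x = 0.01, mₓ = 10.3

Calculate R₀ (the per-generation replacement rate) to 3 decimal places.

6.254

R₀ = Σ l_x mₓ:
  age 1: 0.62 × 0.0 = 0.0000
  age 2: 0.31 × 10.1 = 3.1310
  age 3: 0.21 × 10.5 = 2.2050
  age 4: 0.11 × 6.3 = 0.6930
  age 5: 0.04 × 1.1 = 0.0440
  age 6: 0.03 × 2.6 = 0.0780
  age 7: 0.01 × 10.3 = 0.1030
R₀ = 0.0000 + 3.1310 + 2.2050 + 0.6930 + 0.0440 + 0.0780 + 0.1030 = 6.2540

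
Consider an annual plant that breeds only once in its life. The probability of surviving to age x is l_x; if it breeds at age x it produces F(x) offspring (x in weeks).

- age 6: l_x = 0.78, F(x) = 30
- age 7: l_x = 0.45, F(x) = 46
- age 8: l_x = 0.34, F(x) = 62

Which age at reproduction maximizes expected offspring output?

Expected offspring if breeding at age x = l_x × F(x):
  age 6: 0.78 × 30 = 23.400
  age 7: 0.45 × 46 = 20.700
  age 8: 0.34 × 62 = 21.080
Maximum at age 6 (23.400).

6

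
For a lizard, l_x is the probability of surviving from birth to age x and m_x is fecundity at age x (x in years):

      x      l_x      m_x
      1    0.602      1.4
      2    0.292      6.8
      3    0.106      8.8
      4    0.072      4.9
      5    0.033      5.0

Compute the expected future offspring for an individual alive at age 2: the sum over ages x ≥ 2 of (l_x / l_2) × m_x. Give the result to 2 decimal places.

l_2 = 0.292. Conditional survival from age 2 to x is l_x / l_2.
  x=2: (0.292/0.292) × 6.8 = 6.8000
  x=3: (0.106/0.292) × 8.8 = 3.1945
  x=4: (0.072/0.292) × 4.9 = 1.2082
  x=5: (0.033/0.292) × 5.0 = 0.5651
Sum = 6.8000 + 3.1945 + 1.2082 + 0.5651 = 11.7678

11.77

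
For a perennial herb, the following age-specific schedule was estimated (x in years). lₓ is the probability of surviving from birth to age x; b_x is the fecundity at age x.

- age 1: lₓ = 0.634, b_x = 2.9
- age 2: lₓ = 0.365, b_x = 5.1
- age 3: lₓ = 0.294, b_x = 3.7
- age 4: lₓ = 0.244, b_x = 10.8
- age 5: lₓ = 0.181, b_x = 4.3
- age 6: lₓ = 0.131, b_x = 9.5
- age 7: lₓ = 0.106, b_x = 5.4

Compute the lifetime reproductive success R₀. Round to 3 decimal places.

R₀ = Σ lₓ b_x:
  age 1: 0.634 × 2.9 = 1.8386
  age 2: 0.365 × 5.1 = 1.8615
  age 3: 0.294 × 3.7 = 1.0878
  age 4: 0.244 × 10.8 = 2.6352
  age 5: 0.181 × 4.3 = 0.7783
  age 6: 0.131 × 9.5 = 1.2445
  age 7: 0.106 × 5.4 = 0.5724
R₀ = 1.8386 + 1.8615 + 1.0878 + 2.6352 + 0.7783 + 1.2445 + 0.5724 = 10.0183

10.018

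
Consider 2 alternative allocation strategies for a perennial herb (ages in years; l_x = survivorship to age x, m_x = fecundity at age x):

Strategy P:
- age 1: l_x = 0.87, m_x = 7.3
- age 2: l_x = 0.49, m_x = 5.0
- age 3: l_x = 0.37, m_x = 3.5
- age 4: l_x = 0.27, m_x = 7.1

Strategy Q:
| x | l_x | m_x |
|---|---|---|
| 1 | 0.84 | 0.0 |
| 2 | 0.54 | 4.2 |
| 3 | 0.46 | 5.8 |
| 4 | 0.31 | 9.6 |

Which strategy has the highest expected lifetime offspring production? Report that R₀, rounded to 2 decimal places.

Strategy P: R₀ = 0.87×7.3 + 0.49×5.0 + 0.37×3.5 + 0.27×7.1 = 12.0130
Strategy Q: R₀ = 0.84×0.0 + 0.54×4.2 + 0.46×5.8 + 0.31×9.6 = 7.9120
Highest R₀: strategy P with 12.0130.

12.01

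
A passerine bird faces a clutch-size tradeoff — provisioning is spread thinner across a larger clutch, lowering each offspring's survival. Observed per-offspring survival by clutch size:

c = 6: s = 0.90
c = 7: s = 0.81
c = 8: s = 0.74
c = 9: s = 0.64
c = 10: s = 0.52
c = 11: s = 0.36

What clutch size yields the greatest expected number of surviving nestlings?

8

Expected surviving nestlings = c × s(c):
  c=6: 6 × 0.90 = 5.400
  c=7: 7 × 0.81 = 5.670
  c=8: 8 × 0.74 = 5.920
  c=9: 9 × 0.64 = 5.760
  c=10: 10 × 0.52 = 5.200
  c=11: 11 × 0.36 = 3.960
Maximum at c = 8 (5.920 surviving nestlings).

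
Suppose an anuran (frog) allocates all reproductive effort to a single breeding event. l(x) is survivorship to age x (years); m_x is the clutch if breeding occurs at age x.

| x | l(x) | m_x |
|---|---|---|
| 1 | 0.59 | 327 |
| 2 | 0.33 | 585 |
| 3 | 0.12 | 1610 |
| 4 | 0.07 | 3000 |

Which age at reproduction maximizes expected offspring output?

Expected offspring if breeding at age x = l(x) × m_x:
  age 1: 0.59 × 327 = 192.930
  age 2: 0.33 × 585 = 193.050
  age 3: 0.12 × 1610 = 193.200
  age 4: 0.07 × 3000 = 210.000
Maximum at age 4 (210.000).

4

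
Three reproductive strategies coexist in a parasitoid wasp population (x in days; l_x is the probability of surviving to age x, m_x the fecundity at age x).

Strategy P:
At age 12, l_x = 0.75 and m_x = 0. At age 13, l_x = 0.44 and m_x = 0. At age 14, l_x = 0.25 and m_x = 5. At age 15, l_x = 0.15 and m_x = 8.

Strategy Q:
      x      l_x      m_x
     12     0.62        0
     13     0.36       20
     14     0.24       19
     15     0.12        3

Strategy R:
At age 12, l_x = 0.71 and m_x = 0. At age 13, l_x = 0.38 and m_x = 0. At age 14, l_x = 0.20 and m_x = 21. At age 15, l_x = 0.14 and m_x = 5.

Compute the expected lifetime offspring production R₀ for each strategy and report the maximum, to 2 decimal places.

Strategy P: R₀ = 0.75×0 + 0.44×0 + 0.25×5 + 0.15×8 = 2.4500
Strategy Q: R₀ = 0.62×0 + 0.36×20 + 0.24×19 + 0.12×3 = 12.1200
Strategy R: R₀ = 0.71×0 + 0.38×0 + 0.20×21 + 0.14×5 = 4.9000
Highest R₀: strategy Q with 12.1200.

12.12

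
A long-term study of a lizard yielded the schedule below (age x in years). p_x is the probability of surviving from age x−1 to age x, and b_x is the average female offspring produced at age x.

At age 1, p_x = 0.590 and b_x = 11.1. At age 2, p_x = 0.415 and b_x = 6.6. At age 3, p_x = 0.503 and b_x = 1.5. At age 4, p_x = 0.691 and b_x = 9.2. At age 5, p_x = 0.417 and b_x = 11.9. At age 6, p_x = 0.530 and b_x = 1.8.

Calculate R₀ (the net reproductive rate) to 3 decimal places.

Survivorship from birth: l_x = p_1·p_2·…·p_x.
  l_1 = 0.59000
  l_2 = 0.24485
  l_3 = 0.12316
  l_4 = 0.08510
  l_5 = 0.03549
  l_6 = 0.01881
R₀ = Σ l_x b_x:
  age 1: 0.59000 × 11.1 = 6.5490
  age 2: 0.24485 × 6.6 = 1.6160
  age 3: 0.12316 × 1.5 = 0.1847
  age 4: 0.08510 × 9.2 = 0.7829
  age 5: 0.03549 × 11.9 = 0.4223
  age 6: 0.01881 × 1.8 = 0.0339
R₀ = 6.5490 + 1.6160 + 0.1847 + 0.7829 + 0.4223 + 0.0339 = 9.5889

9.589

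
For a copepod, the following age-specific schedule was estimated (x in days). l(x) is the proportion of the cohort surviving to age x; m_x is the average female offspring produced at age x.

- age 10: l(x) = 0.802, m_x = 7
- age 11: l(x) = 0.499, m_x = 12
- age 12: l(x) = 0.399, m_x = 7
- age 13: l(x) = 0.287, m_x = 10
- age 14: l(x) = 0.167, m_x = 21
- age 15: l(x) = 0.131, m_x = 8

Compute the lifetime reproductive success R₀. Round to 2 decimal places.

R₀ = Σ l(x) m_x:
  age 10: 0.802 × 7 = 5.6140
  age 11: 0.499 × 12 = 5.9880
  age 12: 0.399 × 7 = 2.7930
  age 13: 0.287 × 10 = 2.8700
  age 14: 0.167 × 21 = 3.5070
  age 15: 0.131 × 8 = 1.0480
R₀ = 5.6140 + 5.9880 + 2.7930 + 2.8700 + 3.5070 + 1.0480 = 21.8200

21.82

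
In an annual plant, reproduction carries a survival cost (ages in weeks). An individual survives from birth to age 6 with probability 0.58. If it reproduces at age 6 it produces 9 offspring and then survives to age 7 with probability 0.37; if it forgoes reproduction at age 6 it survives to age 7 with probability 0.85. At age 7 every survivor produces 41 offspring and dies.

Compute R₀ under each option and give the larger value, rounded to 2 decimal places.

breed at age 6: R₀ = 0.58 × (9 + 0.37 × 41) = 0.58 × 24.1700 = 14.0186
delay to age 7: R₀ = 0.58 × (0.85 × 41) = 0.58 × 34.8500 = 20.2130
Higher: delay to age 7 (20.2130).

20.21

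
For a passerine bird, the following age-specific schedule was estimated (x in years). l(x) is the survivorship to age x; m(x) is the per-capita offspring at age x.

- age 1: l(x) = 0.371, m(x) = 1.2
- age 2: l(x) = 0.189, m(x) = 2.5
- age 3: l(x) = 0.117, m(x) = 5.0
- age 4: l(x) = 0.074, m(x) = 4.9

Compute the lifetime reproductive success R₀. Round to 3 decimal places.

1.865

R₀ = Σ l(x) m(x):
  age 1: 0.371 × 1.2 = 0.4452
  age 2: 0.189 × 2.5 = 0.4725
  age 3: 0.117 × 5.0 = 0.5850
  age 4: 0.074 × 4.9 = 0.3626
R₀ = 0.4452 + 0.4725 + 0.5850 + 0.3626 = 1.8653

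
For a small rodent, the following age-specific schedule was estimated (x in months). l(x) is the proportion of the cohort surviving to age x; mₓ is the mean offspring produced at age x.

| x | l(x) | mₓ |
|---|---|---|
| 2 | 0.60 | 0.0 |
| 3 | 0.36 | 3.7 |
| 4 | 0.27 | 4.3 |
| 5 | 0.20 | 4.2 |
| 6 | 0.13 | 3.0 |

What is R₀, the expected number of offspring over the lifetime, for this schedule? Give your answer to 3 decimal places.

3.723

R₀ = Σ l(x) mₓ:
  age 2: 0.60 × 0.0 = 0.0000
  age 3: 0.36 × 3.7 = 1.3320
  age 4: 0.27 × 4.3 = 1.1610
  age 5: 0.20 × 4.2 = 0.8400
  age 6: 0.13 × 3.0 = 0.3900
R₀ = 0.0000 + 1.3320 + 1.1610 + 0.8400 + 0.3900 = 3.7230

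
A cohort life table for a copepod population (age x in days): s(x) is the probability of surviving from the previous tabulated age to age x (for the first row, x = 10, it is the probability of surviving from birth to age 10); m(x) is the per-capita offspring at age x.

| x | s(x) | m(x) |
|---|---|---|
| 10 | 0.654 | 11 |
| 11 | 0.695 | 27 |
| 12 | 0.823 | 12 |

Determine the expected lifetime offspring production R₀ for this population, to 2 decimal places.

Survivorship from birth: l_x = s_10·s_11·…·s_x.
  l_10 = 0.65400
  l_11 = 0.45453
  l_12 = 0.37408
R₀ = Σ l_x m(x):
  age 10: 0.65400 × 11 = 7.1940
  age 11: 0.45453 × 27 = 12.2723
  age 12: 0.37408 × 12 = 4.4890
R₀ = 7.1940 + 12.2723 + 4.4890 = 23.9553

23.96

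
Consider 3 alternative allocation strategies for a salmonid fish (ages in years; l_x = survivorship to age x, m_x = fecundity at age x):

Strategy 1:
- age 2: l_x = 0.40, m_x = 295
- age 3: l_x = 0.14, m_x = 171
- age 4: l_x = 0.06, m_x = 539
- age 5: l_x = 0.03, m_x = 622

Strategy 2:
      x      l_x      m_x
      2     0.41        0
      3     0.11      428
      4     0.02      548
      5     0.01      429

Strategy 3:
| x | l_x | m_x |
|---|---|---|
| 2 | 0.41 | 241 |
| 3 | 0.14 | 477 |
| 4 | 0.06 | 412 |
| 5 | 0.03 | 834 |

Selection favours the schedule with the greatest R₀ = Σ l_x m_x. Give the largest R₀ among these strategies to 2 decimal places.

215.33

Strategy 1: R₀ = 0.40×295 + 0.14×171 + 0.06×539 + 0.03×622 = 192.9400
Strategy 2: R₀ = 0.41×0 + 0.11×428 + 0.02×548 + 0.01×429 = 62.3300
Strategy 3: R₀ = 0.41×241 + 0.14×477 + 0.06×412 + 0.03×834 = 215.3300
Highest R₀: strategy 3 with 215.3300.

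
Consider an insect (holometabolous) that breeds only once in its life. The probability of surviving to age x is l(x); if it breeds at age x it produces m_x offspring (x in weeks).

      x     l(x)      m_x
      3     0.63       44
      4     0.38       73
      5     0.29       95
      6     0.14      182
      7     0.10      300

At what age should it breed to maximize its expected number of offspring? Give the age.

7

Expected offspring if breeding at age x = l(x) × m_x:
  age 3: 0.63 × 44 = 27.720
  age 4: 0.38 × 73 = 27.740
  age 5: 0.29 × 95 = 27.550
  age 6: 0.14 × 182 = 25.480
  age 7: 0.10 × 300 = 30.000
Maximum at age 7 (30.000).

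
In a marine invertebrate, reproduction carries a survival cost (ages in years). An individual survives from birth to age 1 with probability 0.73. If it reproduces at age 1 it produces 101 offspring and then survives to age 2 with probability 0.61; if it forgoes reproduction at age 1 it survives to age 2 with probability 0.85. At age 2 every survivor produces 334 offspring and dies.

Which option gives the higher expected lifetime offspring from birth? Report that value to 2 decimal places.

222.46

breed at age 1: R₀ = 0.73 × (101 + 0.61 × 334) = 0.73 × 304.7400 = 222.4602
delay to age 2: R₀ = 0.73 × (0.85 × 334) = 0.73 × 283.9000 = 207.2470
Higher: breed at age 1 (222.4602).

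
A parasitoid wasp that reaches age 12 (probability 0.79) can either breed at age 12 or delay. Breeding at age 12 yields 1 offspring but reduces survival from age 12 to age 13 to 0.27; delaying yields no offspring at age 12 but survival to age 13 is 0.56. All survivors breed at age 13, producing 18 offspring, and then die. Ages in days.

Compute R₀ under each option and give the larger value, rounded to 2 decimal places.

breed at age 12: R₀ = 0.79 × (1 + 0.27 × 18) = 0.79 × 5.8600 = 4.6294
delay to age 13: R₀ = 0.79 × (0.56 × 18) = 0.79 × 10.0800 = 7.9632
Higher: delay to age 13 (7.9632).

7.96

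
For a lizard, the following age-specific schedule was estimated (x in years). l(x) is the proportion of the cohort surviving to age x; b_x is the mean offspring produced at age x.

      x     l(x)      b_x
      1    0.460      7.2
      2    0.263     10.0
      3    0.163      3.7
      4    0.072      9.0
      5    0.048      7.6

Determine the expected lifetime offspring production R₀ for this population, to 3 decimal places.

7.558

R₀ = Σ l(x) b_x:
  age 1: 0.460 × 7.2 = 3.3120
  age 2: 0.263 × 10.0 = 2.6300
  age 3: 0.163 × 3.7 = 0.6031
  age 4: 0.072 × 9.0 = 0.6480
  age 5: 0.048 × 7.6 = 0.3648
R₀ = 3.3120 + 2.6300 + 0.6031 + 0.6480 + 0.3648 = 7.5579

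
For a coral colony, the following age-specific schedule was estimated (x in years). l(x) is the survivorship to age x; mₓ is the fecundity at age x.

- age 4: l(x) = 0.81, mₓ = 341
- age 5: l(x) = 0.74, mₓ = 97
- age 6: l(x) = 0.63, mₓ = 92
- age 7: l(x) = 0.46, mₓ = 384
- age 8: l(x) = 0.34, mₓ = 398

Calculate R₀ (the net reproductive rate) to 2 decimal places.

R₀ = Σ l(x) mₓ:
  age 4: 0.81 × 341 = 276.2100
  age 5: 0.74 × 97 = 71.7800
  age 6: 0.63 × 92 = 57.9600
  age 7: 0.46 × 384 = 176.6400
  age 8: 0.34 × 398 = 135.3200
R₀ = 276.2100 + 71.7800 + 57.9600 + 176.6400 + 135.3200 = 717.9100

717.91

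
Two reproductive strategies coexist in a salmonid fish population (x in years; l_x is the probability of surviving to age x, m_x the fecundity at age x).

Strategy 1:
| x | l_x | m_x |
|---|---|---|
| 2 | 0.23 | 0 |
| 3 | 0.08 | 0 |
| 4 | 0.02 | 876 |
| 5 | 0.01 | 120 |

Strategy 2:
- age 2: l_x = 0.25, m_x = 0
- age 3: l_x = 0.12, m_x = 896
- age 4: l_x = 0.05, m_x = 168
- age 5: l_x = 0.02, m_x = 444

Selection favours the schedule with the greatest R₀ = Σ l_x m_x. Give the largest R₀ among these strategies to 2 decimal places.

Strategy 1: R₀ = 0.23×0 + 0.08×0 + 0.02×876 + 0.01×120 = 18.7200
Strategy 2: R₀ = 0.25×0 + 0.12×896 + 0.05×168 + 0.02×444 = 124.8000
Highest R₀: strategy 2 with 124.8000.

124.80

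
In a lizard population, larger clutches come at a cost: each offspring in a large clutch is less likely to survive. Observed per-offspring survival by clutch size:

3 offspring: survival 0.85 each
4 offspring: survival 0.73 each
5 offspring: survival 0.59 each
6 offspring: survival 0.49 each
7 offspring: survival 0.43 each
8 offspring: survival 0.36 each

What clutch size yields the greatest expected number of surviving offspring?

7

Expected surviving offspring = c × s(c):
  c=3: 3 × 0.85 = 2.550
  c=4: 4 × 0.73 = 2.920
  c=5: 5 × 0.59 = 2.950
  c=6: 6 × 0.49 = 2.940
  c=7: 7 × 0.43 = 3.010
  c=8: 8 × 0.36 = 2.880
Maximum at c = 7 (3.010 surviving offspring).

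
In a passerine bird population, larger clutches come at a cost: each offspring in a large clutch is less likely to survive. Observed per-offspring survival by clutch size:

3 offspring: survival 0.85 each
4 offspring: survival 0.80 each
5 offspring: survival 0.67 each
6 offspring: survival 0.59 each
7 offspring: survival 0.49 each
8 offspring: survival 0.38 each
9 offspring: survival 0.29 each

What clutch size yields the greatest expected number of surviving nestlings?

Expected surviving nestlings = c × s(c):
  c=3: 3 × 0.85 = 2.550
  c=4: 4 × 0.80 = 3.200
  c=5: 5 × 0.67 = 3.350
  c=6: 6 × 0.59 = 3.540
  c=7: 7 × 0.49 = 3.430
  c=8: 8 × 0.38 = 3.040
  c=9: 9 × 0.29 = 2.610
Maximum at c = 6 (3.540 surviving nestlings).

6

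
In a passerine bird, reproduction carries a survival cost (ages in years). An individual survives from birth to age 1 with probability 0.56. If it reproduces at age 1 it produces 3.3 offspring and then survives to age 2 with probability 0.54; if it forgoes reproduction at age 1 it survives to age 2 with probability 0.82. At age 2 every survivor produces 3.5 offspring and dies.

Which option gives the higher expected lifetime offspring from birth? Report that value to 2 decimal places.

2.91

breed at age 1: R₀ = 0.56 × (3.3 + 0.54 × 3.5) = 0.56 × 5.1900 = 2.9064
delay to age 2: R₀ = 0.56 × (0.82 × 3.5) = 0.56 × 2.8700 = 1.6072
Higher: breed at age 1 (2.9064).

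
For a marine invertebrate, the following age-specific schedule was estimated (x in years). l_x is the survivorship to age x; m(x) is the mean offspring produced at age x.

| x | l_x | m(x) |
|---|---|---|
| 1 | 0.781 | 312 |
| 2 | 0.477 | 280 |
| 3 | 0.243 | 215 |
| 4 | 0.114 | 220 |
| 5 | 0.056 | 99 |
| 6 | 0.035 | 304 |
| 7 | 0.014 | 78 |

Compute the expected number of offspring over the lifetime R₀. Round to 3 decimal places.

R₀ = Σ l_x m(x):
  age 1: 0.781 × 312 = 243.6720
  age 2: 0.477 × 280 = 133.5600
  age 3: 0.243 × 215 = 52.2450
  age 4: 0.114 × 220 = 25.0800
  age 5: 0.056 × 99 = 5.5440
  age 6: 0.035 × 304 = 10.6400
  age 7: 0.014 × 78 = 1.0920
R₀ = 243.6720 + 133.5600 + 52.2450 + 25.0800 + 5.5440 + 10.6400 + 1.0920 = 471.8330

471.833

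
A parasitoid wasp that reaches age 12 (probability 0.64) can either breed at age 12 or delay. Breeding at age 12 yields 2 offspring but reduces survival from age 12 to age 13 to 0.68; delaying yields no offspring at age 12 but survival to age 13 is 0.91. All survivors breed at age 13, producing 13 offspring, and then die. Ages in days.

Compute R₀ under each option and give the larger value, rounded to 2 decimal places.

7.57

breed at age 12: R₀ = 0.64 × (2 + 0.68 × 13) = 0.64 × 10.8400 = 6.9376
delay to age 13: R₀ = 0.64 × (0.91 × 13) = 0.64 × 11.8300 = 7.5712
Higher: delay to age 13 (7.5712).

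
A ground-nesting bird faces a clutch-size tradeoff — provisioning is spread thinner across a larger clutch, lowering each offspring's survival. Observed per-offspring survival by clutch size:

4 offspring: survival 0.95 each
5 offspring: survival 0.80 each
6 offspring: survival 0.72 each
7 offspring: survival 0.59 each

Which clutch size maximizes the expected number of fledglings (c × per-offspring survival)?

6

Expected fledglings = c × s(c):
  c=4: 4 × 0.95 = 3.800
  c=5: 5 × 0.80 = 4.000
  c=6: 6 × 0.72 = 4.320
  c=7: 7 × 0.59 = 4.130
Maximum at c = 6 (4.320 fledglings).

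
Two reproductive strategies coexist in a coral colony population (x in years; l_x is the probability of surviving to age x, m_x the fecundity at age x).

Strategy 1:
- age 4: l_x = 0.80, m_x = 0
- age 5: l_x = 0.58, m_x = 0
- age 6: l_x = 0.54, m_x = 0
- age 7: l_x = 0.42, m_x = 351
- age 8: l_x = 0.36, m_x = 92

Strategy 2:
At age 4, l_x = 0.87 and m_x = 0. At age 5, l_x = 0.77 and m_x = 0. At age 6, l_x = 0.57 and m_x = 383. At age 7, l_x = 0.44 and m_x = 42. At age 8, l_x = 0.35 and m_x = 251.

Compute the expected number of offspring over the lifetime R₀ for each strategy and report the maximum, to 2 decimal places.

324.64

Strategy 1: R₀ = 0.80×0 + 0.58×0 + 0.54×0 + 0.42×351 + 0.36×92 = 180.5400
Strategy 2: R₀ = 0.87×0 + 0.77×0 + 0.57×383 + 0.44×42 + 0.35×251 = 324.6400
Highest R₀: strategy 2 with 324.6400.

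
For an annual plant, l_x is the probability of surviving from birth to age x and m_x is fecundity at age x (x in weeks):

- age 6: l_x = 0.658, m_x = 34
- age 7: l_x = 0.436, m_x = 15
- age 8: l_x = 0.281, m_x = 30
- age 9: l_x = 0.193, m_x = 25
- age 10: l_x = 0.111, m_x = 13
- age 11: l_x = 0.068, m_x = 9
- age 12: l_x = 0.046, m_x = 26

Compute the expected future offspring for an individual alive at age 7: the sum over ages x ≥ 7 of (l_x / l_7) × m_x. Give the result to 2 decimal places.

52.86

l_7 = 0.436. Conditional survival from age 7 to x is l_x / l_7.
  x=7: (0.436/0.436) × 15 = 15.0000
  x=8: (0.281/0.436) × 30 = 19.3349
  x=9: (0.193/0.436) × 25 = 11.0665
  x=10: (0.111/0.436) × 13 = 3.3096
  x=11: (0.068/0.436) × 9 = 1.4037
  x=12: (0.046/0.436) × 26 = 2.7431
Sum = 15.0000 + 19.3349 + 11.0665 + 3.3096 + 1.4037 + 2.7431 = 52.8578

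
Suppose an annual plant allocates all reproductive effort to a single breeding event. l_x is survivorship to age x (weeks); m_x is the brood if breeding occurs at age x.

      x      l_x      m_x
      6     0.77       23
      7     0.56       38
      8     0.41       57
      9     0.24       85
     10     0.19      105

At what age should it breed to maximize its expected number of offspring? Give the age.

8

Expected offspring if breeding at age x = l_x × m_x:
  age 6: 0.77 × 23 = 17.710
  age 7: 0.56 × 38 = 21.280
  age 8: 0.41 × 57 = 23.370
  age 9: 0.24 × 85 = 20.400
  age 10: 0.19 × 105 = 19.950
Maximum at age 8 (23.370).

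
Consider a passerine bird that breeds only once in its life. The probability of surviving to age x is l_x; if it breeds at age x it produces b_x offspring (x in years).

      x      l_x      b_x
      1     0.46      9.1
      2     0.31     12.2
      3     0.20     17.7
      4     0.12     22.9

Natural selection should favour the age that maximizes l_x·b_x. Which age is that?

Expected offspring if breeding at age x = l_x × b_x:
  age 1: 0.46 × 9.1 = 4.186
  age 2: 0.31 × 12.2 = 3.782
  age 3: 0.20 × 17.7 = 3.540
  age 4: 0.12 × 22.9 = 2.748
Maximum at age 1 (4.186).

1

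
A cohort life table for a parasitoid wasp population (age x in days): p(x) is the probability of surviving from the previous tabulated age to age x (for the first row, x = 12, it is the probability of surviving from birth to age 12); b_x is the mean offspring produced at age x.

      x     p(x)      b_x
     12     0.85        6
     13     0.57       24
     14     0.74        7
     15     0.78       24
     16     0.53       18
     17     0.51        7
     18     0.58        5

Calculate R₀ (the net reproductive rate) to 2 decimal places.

Survivorship from birth: l_x = p_12·p_13·…·p_x.
  l_12 = 0.85000
  l_13 = 0.48450
  l_14 = 0.35853
  l_15 = 0.27965
  l_16 = 0.14822
  l_17 = 0.07559
  l_18 = 0.04384
R₀ = Σ l_x b_x:
  age 12: 0.85000 × 6 = 5.1000
  age 13: 0.48450 × 24 = 11.6280
  age 14: 0.35853 × 7 = 2.5097
  age 15: 0.27965 × 24 = 6.7116
  age 16: 0.14822 × 18 = 2.6680
  age 17: 0.07559 × 7 = 0.5291
  age 18: 0.04384 × 5 = 0.2192
R₀ = 5.1000 + 11.6280 + 2.5097 + 6.7116 + 2.6680 + 0.5291 + 0.2192 = 29.3656

29.37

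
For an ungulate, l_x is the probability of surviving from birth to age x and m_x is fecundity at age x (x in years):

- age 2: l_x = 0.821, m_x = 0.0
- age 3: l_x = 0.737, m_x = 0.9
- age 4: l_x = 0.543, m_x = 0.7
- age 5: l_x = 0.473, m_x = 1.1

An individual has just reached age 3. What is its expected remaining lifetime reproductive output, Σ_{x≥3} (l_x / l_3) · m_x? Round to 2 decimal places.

l_3 = 0.737. Conditional survival from age 3 to x is l_x / l_3.
  x=3: (0.737/0.737) × 0.9 = 0.9000
  x=4: (0.543/0.737) × 0.7 = 0.5157
  x=5: (0.473/0.737) × 1.1 = 0.7060
Sum = 0.9000 + 0.5157 + 0.7060 = 2.1217

2.12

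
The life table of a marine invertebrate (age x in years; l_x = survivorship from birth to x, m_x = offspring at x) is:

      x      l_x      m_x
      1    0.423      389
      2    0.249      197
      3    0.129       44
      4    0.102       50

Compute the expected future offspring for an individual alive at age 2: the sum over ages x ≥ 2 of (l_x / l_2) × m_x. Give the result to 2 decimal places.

l_2 = 0.249. Conditional survival from age 2 to x is l_x / l_2.
  x=2: (0.249/0.249) × 197 = 197.0000
  x=3: (0.129/0.249) × 44 = 22.7952
  x=4: (0.102/0.249) × 50 = 20.4819
Sum = 197.0000 + 22.7952 + 20.4819 = 240.2771

240.28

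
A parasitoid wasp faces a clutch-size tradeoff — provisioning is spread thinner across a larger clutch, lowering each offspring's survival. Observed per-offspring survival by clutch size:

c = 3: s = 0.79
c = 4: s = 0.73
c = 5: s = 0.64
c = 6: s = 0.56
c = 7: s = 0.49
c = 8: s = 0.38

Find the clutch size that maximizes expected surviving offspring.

Expected surviving offspring = c × s(c):
  c=3: 3 × 0.79 = 2.370
  c=4: 4 × 0.73 = 2.920
  c=5: 5 × 0.64 = 3.200
  c=6: 6 × 0.56 = 3.360
  c=7: 7 × 0.49 = 3.430
  c=8: 8 × 0.38 = 3.040
Maximum at c = 7 (3.430 surviving offspring).

7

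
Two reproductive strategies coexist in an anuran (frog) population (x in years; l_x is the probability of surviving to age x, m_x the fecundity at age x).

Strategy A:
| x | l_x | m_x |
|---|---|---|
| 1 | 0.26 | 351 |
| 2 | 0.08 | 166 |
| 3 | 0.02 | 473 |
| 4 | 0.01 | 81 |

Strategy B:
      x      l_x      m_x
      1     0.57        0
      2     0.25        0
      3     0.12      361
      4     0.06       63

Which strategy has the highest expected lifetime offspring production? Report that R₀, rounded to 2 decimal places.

Strategy A: R₀ = 0.26×351 + 0.08×166 + 0.02×473 + 0.01×81 = 114.8100
Strategy B: R₀ = 0.57×0 + 0.25×0 + 0.12×361 + 0.06×63 = 47.1000
Highest R₀: strategy A with 114.8100.

114.81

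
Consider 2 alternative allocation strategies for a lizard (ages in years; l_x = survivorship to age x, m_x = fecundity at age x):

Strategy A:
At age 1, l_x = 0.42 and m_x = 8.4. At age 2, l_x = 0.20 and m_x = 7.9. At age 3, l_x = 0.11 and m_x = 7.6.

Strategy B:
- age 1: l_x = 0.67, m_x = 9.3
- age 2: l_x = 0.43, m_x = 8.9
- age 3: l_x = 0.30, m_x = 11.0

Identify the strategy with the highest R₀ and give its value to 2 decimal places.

Strategy A: R₀ = 0.42×8.4 + 0.20×7.9 + 0.11×7.6 = 5.9440
Strategy B: R₀ = 0.67×9.3 + 0.43×8.9 + 0.30×11.0 = 13.3580
Highest R₀: strategy B with 13.3580.

13.36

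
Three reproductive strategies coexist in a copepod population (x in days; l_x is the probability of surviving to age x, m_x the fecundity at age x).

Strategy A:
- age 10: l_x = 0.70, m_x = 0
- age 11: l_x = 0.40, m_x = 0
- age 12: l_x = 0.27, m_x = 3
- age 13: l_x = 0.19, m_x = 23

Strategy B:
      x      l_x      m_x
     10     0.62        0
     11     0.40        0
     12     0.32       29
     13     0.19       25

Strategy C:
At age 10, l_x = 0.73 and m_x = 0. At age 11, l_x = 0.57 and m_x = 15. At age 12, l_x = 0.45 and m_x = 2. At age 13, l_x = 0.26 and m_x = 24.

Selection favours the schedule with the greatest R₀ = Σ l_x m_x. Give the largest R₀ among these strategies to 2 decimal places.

Strategy A: R₀ = 0.70×0 + 0.40×0 + 0.27×3 + 0.19×23 = 5.1800
Strategy B: R₀ = 0.62×0 + 0.40×0 + 0.32×29 + 0.19×25 = 14.0300
Strategy C: R₀ = 0.73×0 + 0.57×15 + 0.45×2 + 0.26×24 = 15.6900
Highest R₀: strategy C with 15.6900.

15.69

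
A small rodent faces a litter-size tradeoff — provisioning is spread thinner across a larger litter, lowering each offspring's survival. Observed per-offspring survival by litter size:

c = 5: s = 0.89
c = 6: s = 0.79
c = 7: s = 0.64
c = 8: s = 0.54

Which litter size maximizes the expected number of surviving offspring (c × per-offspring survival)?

6

Expected surviving offspring = c × s(c):
  c=5: 5 × 0.89 = 4.450
  c=6: 6 × 0.79 = 4.740
  c=7: 7 × 0.64 = 4.480
  c=8: 8 × 0.54 = 4.320
Maximum at c = 6 (4.740 surviving offspring).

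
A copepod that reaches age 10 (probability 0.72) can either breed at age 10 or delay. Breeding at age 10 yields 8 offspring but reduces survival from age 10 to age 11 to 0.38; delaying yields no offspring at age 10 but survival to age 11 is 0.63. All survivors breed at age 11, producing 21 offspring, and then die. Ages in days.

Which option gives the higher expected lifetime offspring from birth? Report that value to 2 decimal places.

11.51

breed at age 10: R₀ = 0.72 × (8 + 0.38 × 21) = 0.72 × 15.9800 = 11.5056
delay to age 11: R₀ = 0.72 × (0.63 × 21) = 0.72 × 13.2300 = 9.5256
Higher: breed at age 10 (11.5056).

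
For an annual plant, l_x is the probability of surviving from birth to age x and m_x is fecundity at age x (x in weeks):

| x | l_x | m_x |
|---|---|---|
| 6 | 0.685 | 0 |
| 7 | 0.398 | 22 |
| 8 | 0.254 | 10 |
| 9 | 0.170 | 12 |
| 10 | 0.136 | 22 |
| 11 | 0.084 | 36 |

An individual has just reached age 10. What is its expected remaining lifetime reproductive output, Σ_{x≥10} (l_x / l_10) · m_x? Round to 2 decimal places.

l_10 = 0.136. Conditional survival from age 10 to x is l_x / l_10.
  x=10: (0.136/0.136) × 22 = 22.0000
  x=11: (0.084/0.136) × 36 = 22.2353
Sum = 22.0000 + 22.2353 = 44.2353

44.24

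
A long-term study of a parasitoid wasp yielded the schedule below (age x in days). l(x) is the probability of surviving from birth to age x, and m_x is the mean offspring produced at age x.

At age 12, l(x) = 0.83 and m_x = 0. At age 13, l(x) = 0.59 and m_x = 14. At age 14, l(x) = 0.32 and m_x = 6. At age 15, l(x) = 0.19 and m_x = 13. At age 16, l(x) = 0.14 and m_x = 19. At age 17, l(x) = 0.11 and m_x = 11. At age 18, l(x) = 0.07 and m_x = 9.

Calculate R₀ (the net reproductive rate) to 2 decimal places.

R₀ = Σ l(x) m_x:
  age 12: 0.83 × 0 = 0.0000
  age 13: 0.59 × 14 = 8.2600
  age 14: 0.32 × 6 = 1.9200
  age 15: 0.19 × 13 = 2.4700
  age 16: 0.14 × 19 = 2.6600
  age 17: 0.11 × 11 = 1.2100
  age 18: 0.07 × 9 = 0.6300
R₀ = 0.0000 + 8.2600 + 1.9200 + 2.4700 + 2.6600 + 1.2100 + 0.6300 = 17.1500

17.15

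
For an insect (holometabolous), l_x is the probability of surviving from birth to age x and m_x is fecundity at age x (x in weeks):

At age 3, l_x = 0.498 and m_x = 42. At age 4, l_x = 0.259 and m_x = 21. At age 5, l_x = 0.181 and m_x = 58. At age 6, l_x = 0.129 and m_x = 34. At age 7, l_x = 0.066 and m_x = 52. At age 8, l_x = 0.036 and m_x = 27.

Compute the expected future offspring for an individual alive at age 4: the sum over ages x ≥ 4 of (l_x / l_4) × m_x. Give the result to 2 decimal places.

l_4 = 0.259. Conditional survival from age 4 to x is l_x / l_4.
  x=4: (0.259/0.259) × 21 = 21.0000
  x=5: (0.181/0.259) × 58 = 40.5328
  x=6: (0.129/0.259) × 34 = 16.9344
  x=7: (0.066/0.259) × 52 = 13.2510
  x=8: (0.036/0.259) × 27 = 3.7529
Sum = 21.0000 + 40.5328 + 16.9344 + 13.2510 + 3.7529 = 95.4710

95.47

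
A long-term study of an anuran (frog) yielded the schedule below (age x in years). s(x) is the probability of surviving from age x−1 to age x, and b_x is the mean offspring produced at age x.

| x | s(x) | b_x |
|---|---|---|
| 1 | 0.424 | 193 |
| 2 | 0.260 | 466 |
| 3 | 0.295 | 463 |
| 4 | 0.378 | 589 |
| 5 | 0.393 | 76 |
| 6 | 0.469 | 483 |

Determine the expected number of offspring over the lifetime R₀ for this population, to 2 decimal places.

156.96

Survivorship from birth: l_x = s_1·s_2·…·s_x.
  l_1 = 0.42400
  l_2 = 0.11024
  l_3 = 0.03252
  l_4 = 0.01229
  l_5 = 0.00483
  l_6 = 0.00227
R₀ = Σ l_x b_x:
  age 1: 0.42400 × 193 = 81.8320
  age 2: 0.11024 × 466 = 51.3718
  age 3: 0.03252 × 463 = 15.0568
  age 4: 0.01229 × 589 = 7.2388
  age 5: 0.00483 × 76 = 0.3671
  age 6: 0.00227 × 483 = 1.0964
R₀ = 81.8320 + 51.3718 + 15.0568 + 7.2388 + 0.3671 + 1.0964 = 156.9629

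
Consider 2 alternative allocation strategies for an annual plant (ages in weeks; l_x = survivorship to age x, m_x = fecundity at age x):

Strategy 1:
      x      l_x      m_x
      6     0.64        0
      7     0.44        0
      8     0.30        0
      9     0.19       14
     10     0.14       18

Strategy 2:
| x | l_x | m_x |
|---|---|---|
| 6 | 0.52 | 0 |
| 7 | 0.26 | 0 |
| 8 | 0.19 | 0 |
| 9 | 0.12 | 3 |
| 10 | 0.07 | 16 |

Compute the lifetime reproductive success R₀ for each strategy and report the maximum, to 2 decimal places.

Strategy 1: R₀ = 0.64×0 + 0.44×0 + 0.30×0 + 0.19×14 + 0.14×18 = 5.1800
Strategy 2: R₀ = 0.52×0 + 0.26×0 + 0.19×0 + 0.12×3 + 0.07×16 = 1.4800
Highest R₀: strategy 1 with 5.1800.

5.18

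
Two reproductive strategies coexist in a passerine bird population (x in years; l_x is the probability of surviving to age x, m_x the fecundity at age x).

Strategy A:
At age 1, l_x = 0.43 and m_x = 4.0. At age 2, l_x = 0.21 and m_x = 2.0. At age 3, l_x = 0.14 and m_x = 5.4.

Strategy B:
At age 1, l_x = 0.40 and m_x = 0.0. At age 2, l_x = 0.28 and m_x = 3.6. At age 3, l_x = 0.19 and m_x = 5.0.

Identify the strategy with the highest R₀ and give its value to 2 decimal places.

Strategy A: R₀ = 0.43×4.0 + 0.21×2.0 + 0.14×5.4 = 2.8960
Strategy B: R₀ = 0.40×0.0 + 0.28×3.6 + 0.19×5.0 = 1.9580
Highest R₀: strategy A with 2.8960.

2.90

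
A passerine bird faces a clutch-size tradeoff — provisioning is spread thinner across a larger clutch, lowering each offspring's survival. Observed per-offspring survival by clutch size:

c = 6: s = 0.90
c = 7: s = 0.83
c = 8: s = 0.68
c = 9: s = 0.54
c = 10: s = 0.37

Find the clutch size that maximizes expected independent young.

7

Expected independent young = c × s(c):
  c=6: 6 × 0.90 = 5.400
  c=7: 7 × 0.83 = 5.810
  c=8: 8 × 0.68 = 5.440
  c=9: 9 × 0.54 = 4.860
  c=10: 10 × 0.37 = 3.700
Maximum at c = 7 (5.810 independent young).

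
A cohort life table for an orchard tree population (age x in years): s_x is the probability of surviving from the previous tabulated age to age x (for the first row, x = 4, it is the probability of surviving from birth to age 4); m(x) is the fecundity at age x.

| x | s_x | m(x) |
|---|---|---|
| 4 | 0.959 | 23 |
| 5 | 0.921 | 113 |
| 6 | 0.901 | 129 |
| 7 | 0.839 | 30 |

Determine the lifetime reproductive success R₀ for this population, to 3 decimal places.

Survivorship from birth: l_x = s_4·s_5·…·s_x.
  l_4 = 0.95900
  l_5 = 0.88324
  l_6 = 0.79580
  l_7 = 0.66767
R₀ = Σ l_x m(x):
  age 4: 0.95900 × 23 = 22.0570
  age 5: 0.88324 × 113 = 99.8061
  age 6: 0.79580 × 129 = 102.6582
  age 7: 0.66767 × 30 = 20.0301
R₀ = 22.0570 + 99.8061 + 102.6582 + 20.0301 = 244.5514

244.551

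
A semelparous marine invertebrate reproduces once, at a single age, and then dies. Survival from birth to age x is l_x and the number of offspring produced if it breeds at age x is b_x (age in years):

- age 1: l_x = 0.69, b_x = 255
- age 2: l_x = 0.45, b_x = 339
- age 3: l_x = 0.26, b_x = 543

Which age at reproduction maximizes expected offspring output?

Expected offspring if breeding at age x = l_x × b_x:
  age 1: 0.69 × 255 = 175.950
  age 2: 0.45 × 339 = 152.550
  age 3: 0.26 × 543 = 141.180
Maximum at age 1 (175.950).

1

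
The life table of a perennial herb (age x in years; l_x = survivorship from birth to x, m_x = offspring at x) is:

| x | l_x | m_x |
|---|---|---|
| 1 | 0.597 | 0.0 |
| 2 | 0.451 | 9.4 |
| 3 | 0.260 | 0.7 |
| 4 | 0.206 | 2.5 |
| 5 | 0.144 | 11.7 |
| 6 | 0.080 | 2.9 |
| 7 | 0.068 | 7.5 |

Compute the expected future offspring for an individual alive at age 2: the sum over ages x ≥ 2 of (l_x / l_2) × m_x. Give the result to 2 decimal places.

16.33

l_2 = 0.451. Conditional survival from age 2 to x is l_x / l_2.
  x=2: (0.451/0.451) × 9.4 = 9.4000
  x=3: (0.260/0.451) × 0.7 = 0.4035
  x=4: (0.206/0.451) × 2.5 = 1.1419
  x=5: (0.144/0.451) × 11.7 = 3.7357
  x=6: (0.080/0.451) × 2.9 = 0.5144
  x=7: (0.068/0.451) × 7.5 = 1.1308
Sum = 9.4000 + 0.4035 + 1.1419 + 3.7357 + 0.5144 + 1.1308 = 16.3264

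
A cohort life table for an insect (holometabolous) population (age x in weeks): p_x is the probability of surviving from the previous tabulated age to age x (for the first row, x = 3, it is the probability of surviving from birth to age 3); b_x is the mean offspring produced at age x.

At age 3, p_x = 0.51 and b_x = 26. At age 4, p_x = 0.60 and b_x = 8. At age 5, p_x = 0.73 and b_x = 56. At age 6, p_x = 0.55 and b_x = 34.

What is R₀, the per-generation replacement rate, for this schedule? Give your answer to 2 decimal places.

32.39

Survivorship from birth: l_x = p_3·p_4·…·p_x.
  l_3 = 0.51000
  l_4 = 0.30600
  l_5 = 0.22338
  l_6 = 0.12286
R₀ = Σ l_x b_x:
  age 3: 0.51000 × 26 = 13.2600
  age 4: 0.30600 × 8 = 2.4480
  age 5: 0.22338 × 56 = 12.5093
  age 6: 0.12286 × 34 = 4.1772
R₀ = 13.2600 + 2.4480 + 12.5093 + 4.1772 = 32.3945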